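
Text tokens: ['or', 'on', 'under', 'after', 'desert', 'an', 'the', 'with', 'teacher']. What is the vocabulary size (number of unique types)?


Listing all tokens and tracking unique types:
  Token 1: 'or' -> NEW (unique so far: 1)
  Token 2: 'on' -> NEW (unique so far: 2)
  Token 3: 'under' -> NEW (unique so far: 3)
  Token 4: 'after' -> NEW (unique so far: 4)
  Token 5: 'desert' -> NEW (unique so far: 5)
  Token 6: 'an' -> NEW (unique so far: 6)
  Token 7: 'the' -> NEW (unique so far: 7)
  Token 8: 'with' -> NEW (unique so far: 8)
  Token 9: 'teacher' -> NEW (unique so far: 9)
Unique types: ('after', 'an', 'desert', 'on', 'or', 'teacher', 'the', 'under', 'with')
Vocabulary size: 9

9


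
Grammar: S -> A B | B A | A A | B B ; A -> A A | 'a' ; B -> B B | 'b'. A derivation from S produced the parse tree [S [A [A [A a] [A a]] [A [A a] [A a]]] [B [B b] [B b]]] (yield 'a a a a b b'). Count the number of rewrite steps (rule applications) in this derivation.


Every bracketed nonterminal node [X ...] in the tree is produced by exactly one rule application.
Reading the tree off as a leftmost derivation:
  Step 1: S  =>  A B   (applied S -> A B)
  Step 2: A B  =>  A A B   (applied A -> A A)
  Step 3: A A B  =>  A A A B   (applied A -> A A)
  Step 4: A A A B  =>  a A A B   (applied A -> a)
  Step 5: a A A B  =>  a a A B   (applied A -> a)
  Step 6: a a A B  =>  a a A A B   (applied A -> A A)
  Step 7: a a A A B  =>  a a a A B   (applied A -> a)
  Step 8: a a a A B  =>  a a a a B   (applied A -> a)
  Step 9: a a a a B  =>  a a a a B B   (applied B -> B B)
  Step 10: a a a a B B  =>  a a a a b B   (applied B -> b)
  Step 11: a a a a b B  =>  a a a a b b   (applied B -> b)
Final yield: a a a a b b
Total rewrite steps: 11

11


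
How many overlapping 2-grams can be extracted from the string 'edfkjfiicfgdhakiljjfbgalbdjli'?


String 'edfkjfiicfgdhakiljjfbgalbdjli' has length L = 29.
Number of overlapping n-grams = L - n + 1
Substituting: 29 - 2 + 1 = 28

28


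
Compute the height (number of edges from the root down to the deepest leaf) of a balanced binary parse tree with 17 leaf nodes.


In a balanced binary tree with n leaves the deepest leaf is ceil(log2(n)) edges below the root.
log2(17) = 4.0875
ceil(4.0875) = 5
height (edges) = 5

5


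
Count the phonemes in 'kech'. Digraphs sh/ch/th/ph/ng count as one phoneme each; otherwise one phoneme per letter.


Parsing 'kech' greedily, digraphs first:
  'k' -> consonant phoneme (phonemes so far: 1)
  'e' -> vowel phoneme (phonemes so far: 2)
  'ch' -> digraph (1 consonant phoneme) (phonemes so far: 3)
Total phonemes: 3

3


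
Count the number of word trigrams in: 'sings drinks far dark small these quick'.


Word trigrams from [7] words:
  Trigram 1: (sings drinks far)
  Trigram 2: (drinks far dark)
  Trigram 3: (far dark small)
  Trigram 4: (dark small these)
  Trigram 5: (small these quick)
Total word trigrams: 7 - 2 = 5

5


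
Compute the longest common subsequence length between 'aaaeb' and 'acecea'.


DP table for LCS of 'aaaeb' and 'acecea':
       a  c  e  c  e  a
    0  0  0  0  0  0  0
  a 0  1  1  1  1  1  1
  a 0  1  1  1  1  1  2
  a 0  1  1  1  1  1  2
  e 0  1  1  2  2  2  2
  b 0  1  1  2  2  2  2
LCS: 'aa'
LCS length = 2

2


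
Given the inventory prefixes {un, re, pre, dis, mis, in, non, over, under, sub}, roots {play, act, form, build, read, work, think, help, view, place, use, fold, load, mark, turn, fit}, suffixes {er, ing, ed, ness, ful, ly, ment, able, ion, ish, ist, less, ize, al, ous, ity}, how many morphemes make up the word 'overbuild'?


Segmenting 'overbuild' against the inventory:
  'over' -> prefix (morpheme 1)
  'build' -> root (morpheme 2)
Total morphemes: 2

2


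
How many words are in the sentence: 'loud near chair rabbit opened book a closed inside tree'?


Counting words by splitting on spaces:
  Word 1: 'loud'
  Word 2: 'near'
  Word 3: 'chair'
  Word 4: 'rabbit'
  Word 5: 'opened'
  Word 6: 'book'
  Word 7: 'a'
  Word 8: 'closed'
  Word 9: 'inside'
  Word 10: 'tree'
Total words: 10

10


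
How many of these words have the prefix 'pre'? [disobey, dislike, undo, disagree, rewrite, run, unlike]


Checking each word for prefix 'pre':
  'disobey' -> no (count: 0)
  'dislike' -> no (count: 0)
  'undo' -> no (count: 0)
  'disagree' -> no (count: 0)
  'rewrite' -> no (count: 0)
  'run' -> no (count: 0)
  'unlike' -> no (count: 0)
Total with prefix 'pre': 0

0


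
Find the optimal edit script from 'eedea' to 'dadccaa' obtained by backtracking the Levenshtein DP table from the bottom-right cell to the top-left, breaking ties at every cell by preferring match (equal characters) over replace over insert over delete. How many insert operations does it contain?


Edit distance = 5. Backtracking from cell (5, 7) with preference match > replace > insert > delete,
then listing the resulting alignment 'eedea' -> 'dadccaa' left to right:
  Step 1: replace e->d
  Step 2: replace e->a
  Step 3: keep 'd'
  Step 4: insert 'c' [insertion #1]
  Step 5: insert 'c' [insertion #2]
  Step 6: replace e->a
  Step 7: keep 'a'
Total insertions: 2

2


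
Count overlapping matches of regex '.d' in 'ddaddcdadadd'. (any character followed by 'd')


Pattern: .d means any character followed by 'd'.
Scanning 'ddaddcdadadd' position-by-position:
  Pos 0: window 'dd' -> MATCH
  Pos 1: window 'da' -> no
  Pos 2: window 'ad' -> MATCH
  Pos 3: window 'dd' -> MATCH
  Pos 4: window 'dc' -> no
  Pos 5: window 'cd' -> MATCH
  Pos 6: window 'da' -> no
  Pos 7: window 'ad' -> MATCH
  Pos 8: window 'da' -> no
  Pos 9: window 'ad' -> MATCH
  Pos 10: window 'dd' -> MATCH
  Pos 11: window 'd' -> no
Total matches: 7

7


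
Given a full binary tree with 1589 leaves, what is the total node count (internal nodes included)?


Leaf nodes (terminals): 1589
Internal nodes = n - 1 = 1589 - 1 = 1588
Total = leaves + internal = 1589 + 1588 = 3177

3177


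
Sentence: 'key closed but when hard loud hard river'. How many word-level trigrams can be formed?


Word trigrams from [8] words:
  Trigram 1: (key closed but)
  Trigram 2: (closed but when)
  Trigram 3: (but when hard)
  Trigram 4: (when hard loud)
  Trigram 5: (hard loud hard)
  Trigram 6: (loud hard river)
Total word trigrams: 8 - 2 = 6

6


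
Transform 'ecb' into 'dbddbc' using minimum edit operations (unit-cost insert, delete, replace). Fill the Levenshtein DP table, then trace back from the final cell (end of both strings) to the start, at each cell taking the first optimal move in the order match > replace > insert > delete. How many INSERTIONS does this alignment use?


Edit distance = 5. Backtracking from cell (3, 6) with preference match > replace > insert > delete,
then listing the resulting alignment 'ecb' -> 'dbddbc' left to right:
  Step 1: insert 'd' [insertion #1]
  Step 2: insert 'b' [insertion #2]
  Step 3: replace e->d
  Step 4: replace c->d
  Step 5: keep 'b'
  Step 6: insert 'c' [insertion #3]
Total insertions: 3

3


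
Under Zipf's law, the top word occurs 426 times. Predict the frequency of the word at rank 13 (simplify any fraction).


Zipf's law: freq(rank) = f1 / rank
f1 = 426, rank = 13
freq = 426 / 13
GCD(426, 13) = 1
Simplified: 426/13

426/13


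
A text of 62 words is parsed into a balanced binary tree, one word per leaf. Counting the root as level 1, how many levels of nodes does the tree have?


In a balanced binary tree with n leaves the deepest leaf is ceil(log2(n)) edges below the root,
so counting node levels inclusive of root and leaves gives ceil(log2(n)) + 1 levels.
log2(62) = 5.9542
ceil(5.9542) = 6
levels = 6 + 1 = 7

7


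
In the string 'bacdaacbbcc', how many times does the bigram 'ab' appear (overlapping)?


Scanning 'bacdaacbbcc' for bigram 'ab':
  Position 0: 'ba' -> no
  Position 1: 'ac' -> no
  Position 2: 'cd' -> no
  Position 3: 'da' -> no
  Position 4: 'aa' -> no
  Position 5: 'ac' -> no
  Position 6: 'cb' -> no
  Position 7: 'bb' -> no
  Position 8: 'bc' -> no
  Position 9: 'cc' -> no
Total matches: 0

0


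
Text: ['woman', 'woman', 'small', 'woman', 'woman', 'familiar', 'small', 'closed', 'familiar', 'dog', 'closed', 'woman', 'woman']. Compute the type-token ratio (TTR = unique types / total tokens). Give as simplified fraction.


Tokens: 13
Unique types: ('closed', 'dog', 'familiar', 'small', 'woman') = 5
TTR = 5/13
Already in lowest terms.

5/13


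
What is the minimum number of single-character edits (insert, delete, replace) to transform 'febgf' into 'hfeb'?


Building DP table for s1='febgf' (len 5) and s2='hfeb' (len 4):
       h  f  e  b
    0  1  2  3  4
  f 1  1  1  2  3
  e 2  2  2  1  2
  b 3  3  3  2  1
  g 4  4  4  3  2
  f 5  5  4  4  3
Edit distance = dp[5][4] = 3

3


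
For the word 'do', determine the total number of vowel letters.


Scanning each character of 'do':
  Position 1: 'd' -> consonant (running count: 0)
  Position 2: 'o' -> vowel (running count: 1)
Total vowels: 1

1


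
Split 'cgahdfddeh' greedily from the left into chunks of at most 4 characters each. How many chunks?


'cgahdfddeh' has 10 characters.
Chunking with max size 4:
  Chunk 1: 'cgah' (positions 0-3)
  Chunk 2: 'dfdd' (positions 4-7)
  Chunk 3: 'eh' (positions 8-9)
Total chunks: ceil(10 / 4) = 3

3


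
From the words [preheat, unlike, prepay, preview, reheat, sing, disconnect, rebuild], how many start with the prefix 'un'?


Checking each word for prefix 'un':
  'preheat' -> no (count: 0)
  'unlike' -> YES, starts with 'un' (count: 1)
  'prepay' -> no (count: 1)
  'preview' -> no (count: 1)
  'reheat' -> no (count: 1)
  'sing' -> no (count: 1)
  'disconnect' -> no (count: 1)
  'rebuild' -> no (count: 1)
Total with prefix 'un': 1

1


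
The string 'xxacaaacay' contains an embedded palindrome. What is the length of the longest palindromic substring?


Scanning 'xxacaaacay' for palindromic substrings.
Substring at positions 2-8: 'acaaaca'.
Check: reverse('acaaaca') = 'acaaaca' -> palindrome confirmed.
Neighbouring characters ('x' / 'y') break symmetry, so it cannot extend further.
No longer palindromic substring exists; longest length = 7

7


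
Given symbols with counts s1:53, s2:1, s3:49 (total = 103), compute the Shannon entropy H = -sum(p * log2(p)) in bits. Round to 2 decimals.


Computing entropy H = -sum(p_i * log2(p_i)):
  s1: p = 53/103 = 0.5146, -p*log2(p) = 0.4932
  s2: p = 1/103 = 0.0097, -p*log2(p) = 0.0649
  s3: p = 49/103 = 0.4757, -p*log2(p) = 0.5099
H = sum of terms = 1.0680
Rounded to 2 decimals: 1.07

1.07


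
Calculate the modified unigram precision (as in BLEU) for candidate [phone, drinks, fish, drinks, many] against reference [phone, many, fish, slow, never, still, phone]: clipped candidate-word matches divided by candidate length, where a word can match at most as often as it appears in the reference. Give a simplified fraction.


Reference word counts: {'fish': 1, 'many': 1, 'never': 1, 'phone': 2, 'slow': 1, 'still': 1}
Checking each candidate word (with clipping):
  'phone' -> in reference (ref count 2, used 1/2) -> match (matches: 1)
  'drinks' -> not in reference -> no match (matches: 1)
  'fish' -> in reference (ref count 1, used 1/1) -> match (matches: 2)
  'drinks' -> not in reference -> no match (matches: 2)
  'many' -> in reference (ref count 1, used 1/1) -> match (matches: 3)
Clipped matches: 3, Candidate length: 5
Precision = 3/5

3/5


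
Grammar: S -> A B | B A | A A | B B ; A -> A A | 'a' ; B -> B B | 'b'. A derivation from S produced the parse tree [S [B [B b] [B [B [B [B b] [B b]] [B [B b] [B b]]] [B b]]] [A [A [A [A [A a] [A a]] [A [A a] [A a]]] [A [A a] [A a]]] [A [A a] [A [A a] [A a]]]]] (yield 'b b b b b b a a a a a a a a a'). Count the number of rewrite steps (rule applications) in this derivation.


Every bracketed nonterminal node [X ...] in the tree is produced by exactly one rule application.
Reading the tree off as a leftmost derivation:
  Step 1: S  =>  B A   (applied S -> B A)
  Step 2: B A  =>  B B A   (applied B -> B B)
  Step 3: B B A  =>  b B A   (applied B -> b)
  Step 4: b B A  =>  b B B A   (applied B -> B B)
  Step 5: b B B A  =>  b B B B A   (applied B -> B B)
  Step 6: b B B B A  =>  b B B B B A   (applied B -> B B)
  Step 7: b B B B B A  =>  b b B B B A   (applied B -> b)
  Step 8: b b B B B A  =>  b b b B B A   (applied B -> b)
  Step 9: b b b B B A  =>  b b b B B B A   (applied B -> B B)
  Step 10: b b b B B B A  =>  b b b b B B A   (applied B -> b)
  Step 11: b b b b B B A  =>  b b b b b B A   (applied B -> b)
  Step 12: b b b b b B A  =>  b b b b b b A   (applied B -> b)
  Step 13: b b b b b b A  =>  b b b b b b A A   (applied A -> A A)
  Step 14: b b b b b b A A  =>  b b b b b b A A A   (applied A -> A A)
  Step 15: b b b b b b A A A  =>  b b b b b b A A A A   (applied A -> A A)
  Step 16: b b b b b b A A A A  =>  b b b b b b A A A A A   (applied A -> A A)
  Step 17: b b b b b b A A A A A  =>  b b b b b b a A A A A   (applied A -> a)
  Step 18: b b b b b b a A A A A  =>  b b b b b b a a A A A   (applied A -> a)
  Step 19: b b b b b b a a A A A  =>  b b b b b b a a A A A A   (applied A -> A A)
  Step 20: b b b b b b a a A A A A  =>  b b b b b b a a a A A A   (applied A -> a)
  Step 21: b b b b b b a a a A A A  =>  b b b b b b a a a a A A   (applied A -> a)
  Step 22: b b b b b b a a a a A A  =>  b b b b b b a a a a A A A   (applied A -> A A)
  Step 23: b b b b b b a a a a A A A  =>  b b b b b b a a a a a A A   (applied A -> a)
  Step 24: b b b b b b a a a a a A A  =>  b b b b b b a a a a a a A   (applied A -> a)
  Step 25: b b b b b b a a a a a a A  =>  b b b b b b a a a a a a A A   (applied A -> A A)
  Step 26: b b b b b b a a a a a a A A  =>  b b b b b b a a a a a a a A   (applied A -> a)
  Step 27: b b b b b b a a a a a a a A  =>  b b b b b b a a a a a a a A A   (applied A -> A A)
  Step 28: b b b b b b a a a a a a a A A  =>  b b b b b b a a a a a a a a A   (applied A -> a)
  Step 29: b b b b b b a a a a a a a a A  =>  b b b b b b a a a a a a a a a   (applied A -> a)
Final yield: b b b b b b a a a a a a a a a
Total rewrite steps: 29

29


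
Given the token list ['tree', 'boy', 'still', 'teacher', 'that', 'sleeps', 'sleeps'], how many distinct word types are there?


Listing all tokens and tracking unique types:
  Token 1: 'tree' -> NEW (unique so far: 1)
  Token 2: 'boy' -> NEW (unique so far: 2)
  Token 3: 'still' -> NEW (unique so far: 3)
  Token 4: 'teacher' -> NEW (unique so far: 4)
  Token 5: 'that' -> NEW (unique so far: 5)
  Token 6: 'sleeps' -> NEW (unique so far: 6)
  Token 7: 'sleeps' -> duplicate (unique so far: 6)
Unique types: ('boy', 'sleeps', 'still', 'teacher', 'that', 'tree')
Vocabulary size: 6

6


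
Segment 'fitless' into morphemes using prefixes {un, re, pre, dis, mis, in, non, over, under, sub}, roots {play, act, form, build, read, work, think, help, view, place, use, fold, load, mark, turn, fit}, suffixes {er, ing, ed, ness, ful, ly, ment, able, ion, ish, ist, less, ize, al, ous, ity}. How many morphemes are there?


Segmenting 'fitless' against the inventory:
  'fit' -> root (morpheme 1)
  'less' -> suffix (morpheme 2)
Total morphemes: 2

2


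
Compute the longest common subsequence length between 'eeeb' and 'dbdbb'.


DP table for LCS of 'eeeb' and 'dbdbb':
       d  b  d  b  b
    0  0  0  0  0  0
  e 0  0  0  0  0  0
  e 0  0  0  0  0  0
  e 0  0  0  0  0  0
  b 0  0  1  1  1  1
LCS: 'b'
LCS length = 1

1


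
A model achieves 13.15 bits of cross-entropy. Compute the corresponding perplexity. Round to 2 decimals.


Perplexity formula: PP = 2^H
H = 13.15
PP = 2^13.15
Decompose: 2^13.15 = 2^13 * 2^0.15
2^13 = 8192, 2^0.15 ~ 1.1095695
PP ~ 8192 * 1.1095695 = 9089.5933440
Rounded to 2 decimals: 9089.59

9089.59


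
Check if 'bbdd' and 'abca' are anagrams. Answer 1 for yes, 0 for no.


Sort characters of 'bbdd': 'bbdd'
Sort characters of 'abca': 'aabc'
Sorted forms differ -> they are NOT anagrams
Result: 0

0


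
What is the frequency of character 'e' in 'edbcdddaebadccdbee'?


Scanning 'edbcdddaebadccdbee' for 'e':
  Position 0: 'e' -> MATCH (count: 1)
  Position 8: 'e' -> MATCH (count: 2)
  Position 16: 'e' -> MATCH (count: 3)
  Position 17: 'e' -> MATCH (count: 4)
Total occurrences of 'e': 4

4


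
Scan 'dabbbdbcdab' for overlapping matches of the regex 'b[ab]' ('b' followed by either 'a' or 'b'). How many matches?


Pattern: b[ab] means 'b' followed by either 'a' or 'b'.
Scanning 'dabbbdbcdab' position-by-position:
  Pos 0: window 'da' -> no
  Pos 1: window 'ab' -> no
  Pos 2: window 'bb' -> MATCH
  Pos 3: window 'bb' -> MATCH
  Pos 4: window 'bd' -> no
  Pos 5: window 'db' -> no
  Pos 6: window 'bc' -> no
  Pos 7: window 'cd' -> no
  Pos 8: window 'da' -> no
  Pos 9: window 'ab' -> no
  Pos 10: window 'b' -> no
Total matches: 2

2


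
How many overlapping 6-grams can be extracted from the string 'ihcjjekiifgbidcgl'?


String 'ihcjjekiifgbidcgl' has length L = 17.
Number of overlapping n-grams = L - n + 1
Substituting: 17 - 6 + 1 = 12

12


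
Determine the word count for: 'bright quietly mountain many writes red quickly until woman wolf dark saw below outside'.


Counting words by splitting on spaces:
  Word 1: 'bright'
  Word 2: 'quietly'
  Word 3: 'mountain'
  Word 4: 'many'
  Word 5: 'writes'
  Word 6: 'red'
  Word 7: 'quickly'
  Word 8: 'until'
  Word 9: 'woman'
  Word 10: 'wolf'
  Word 11: 'dark'
  Word 12: 'saw'
  Word 13: 'below'
  Word 14: 'outside'
Total words: 14

14


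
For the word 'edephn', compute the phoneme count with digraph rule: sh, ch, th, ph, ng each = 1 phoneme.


Parsing 'edephn' greedily, digraphs first:
  'e' -> vowel phoneme (phonemes so far: 1)
  'd' -> consonant phoneme (phonemes so far: 2)
  'e' -> vowel phoneme (phonemes so far: 3)
  'ph' -> digraph (1 consonant phoneme) (phonemes so far: 4)
  'n' -> consonant phoneme (phonemes so far: 5)
Total phonemes: 5

5


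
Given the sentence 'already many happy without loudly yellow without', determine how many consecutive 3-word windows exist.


Word trigrams from [7] words:
  Trigram 1: (already many happy)
  Trigram 2: (many happy without)
  Trigram 3: (happy without loudly)
  Trigram 4: (without loudly yellow)
  Trigram 5: (loudly yellow without)
Total word trigrams: 7 - 2 = 5

5


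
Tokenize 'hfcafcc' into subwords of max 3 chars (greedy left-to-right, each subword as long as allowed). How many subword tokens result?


'hfcafcc' has 7 characters.
Chunking with max size 3:
  Chunk 1: 'hfc' (positions 0-2)
  Chunk 2: 'afc' (positions 3-5)
  Chunk 3: 'c' (positions 6-6)
Total chunks: ceil(7 / 3) = 3

3


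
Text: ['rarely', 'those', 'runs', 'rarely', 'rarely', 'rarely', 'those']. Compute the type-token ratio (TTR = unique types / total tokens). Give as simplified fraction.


Tokens: 7
Unique types: ('rarely', 'runs', 'those') = 3
TTR = 3/7
Already in lowest terms.

3/7


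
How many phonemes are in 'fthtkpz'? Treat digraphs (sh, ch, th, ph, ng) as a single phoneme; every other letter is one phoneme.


Parsing 'fthtkpz' greedily, digraphs first:
  'f' -> consonant phoneme (phonemes so far: 1)
  'th' -> digraph (1 consonant phoneme) (phonemes so far: 2)
  't' -> consonant phoneme (phonemes so far: 3)
  'k' -> consonant phoneme (phonemes so far: 4)
  'p' -> consonant phoneme (phonemes so far: 5)
  'z' -> consonant phoneme (phonemes so far: 6)
Total phonemes: 6

6


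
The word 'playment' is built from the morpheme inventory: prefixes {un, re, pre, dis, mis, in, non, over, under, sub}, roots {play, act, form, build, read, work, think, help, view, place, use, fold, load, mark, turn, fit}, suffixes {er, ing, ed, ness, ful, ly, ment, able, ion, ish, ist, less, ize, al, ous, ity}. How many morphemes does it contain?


Segmenting 'playment' against the inventory:
  'play' -> root (morpheme 1)
  'ment' -> suffix (morpheme 2)
Total morphemes: 2

2


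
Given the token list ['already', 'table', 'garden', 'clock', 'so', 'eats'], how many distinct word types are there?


Listing all tokens and tracking unique types:
  Token 1: 'already' -> NEW (unique so far: 1)
  Token 2: 'table' -> NEW (unique so far: 2)
  Token 3: 'garden' -> NEW (unique so far: 3)
  Token 4: 'clock' -> NEW (unique so far: 4)
  Token 5: 'so' -> NEW (unique so far: 5)
  Token 6: 'eats' -> NEW (unique so far: 6)
Unique types: ('already', 'clock', 'eats', 'garden', 'so', 'table')
Vocabulary size: 6

6


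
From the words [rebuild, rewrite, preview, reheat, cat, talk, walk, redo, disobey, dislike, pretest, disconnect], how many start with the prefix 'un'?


Checking each word for prefix 'un':
  'rebuild' -> no (count: 0)
  'rewrite' -> no (count: 0)
  'preview' -> no (count: 0)
  'reheat' -> no (count: 0)
  'cat' -> no (count: 0)
  'talk' -> no (count: 0)
  'walk' -> no (count: 0)
  'redo' -> no (count: 0)
  'disobey' -> no (count: 0)
  'dislike' -> no (count: 0)
  'pretest' -> no (count: 0)
  'disconnect' -> no (count: 0)
Total with prefix 'un': 0

0


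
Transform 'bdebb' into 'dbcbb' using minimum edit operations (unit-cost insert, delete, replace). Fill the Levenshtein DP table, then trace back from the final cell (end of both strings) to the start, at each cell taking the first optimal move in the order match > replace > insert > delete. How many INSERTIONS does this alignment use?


Edit distance = 3. Backtracking from cell (5, 5) with preference match > replace > insert > delete,
then listing the resulting alignment 'bdebb' -> 'dbcbb' left to right:
  Step 1: replace b->d
  Step 2: replace d->b
  Step 3: replace e->c
  Step 4: keep 'b'
  Step 5: keep 'b'
Total insertions: 0

0


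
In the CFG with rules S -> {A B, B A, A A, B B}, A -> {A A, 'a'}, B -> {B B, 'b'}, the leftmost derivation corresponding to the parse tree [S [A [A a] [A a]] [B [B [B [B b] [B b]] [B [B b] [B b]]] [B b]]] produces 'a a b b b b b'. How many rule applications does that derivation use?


Every bracketed nonterminal node [X ...] in the tree is produced by exactly one rule application.
Reading the tree off as a leftmost derivation:
  Step 1: S  =>  A B   (applied S -> A B)
  Step 2: A B  =>  A A B   (applied A -> A A)
  Step 3: A A B  =>  a A B   (applied A -> a)
  Step 4: a A B  =>  a a B   (applied A -> a)
  Step 5: a a B  =>  a a B B   (applied B -> B B)
  Step 6: a a B B  =>  a a B B B   (applied B -> B B)
  Step 7: a a B B B  =>  a a B B B B   (applied B -> B B)
  Step 8: a a B B B B  =>  a a b B B B   (applied B -> b)
  Step 9: a a b B B B  =>  a a b b B B   (applied B -> b)
  Step 10: a a b b B B  =>  a a b b B B B   (applied B -> B B)
  Step 11: a a b b B B B  =>  a a b b b B B   (applied B -> b)
  Step 12: a a b b b B B  =>  a a b b b b B   (applied B -> b)
  Step 13: a a b b b b B  =>  a a b b b b b   (applied B -> b)
Final yield: a a b b b b b
Total rewrite steps: 13

13


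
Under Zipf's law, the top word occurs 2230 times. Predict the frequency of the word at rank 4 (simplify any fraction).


Zipf's law: freq(rank) = f1 / rank
f1 = 2230, rank = 4
freq = 2230 / 4
GCD(2230, 4) = 2
Simplified: 1115/2

1115/2


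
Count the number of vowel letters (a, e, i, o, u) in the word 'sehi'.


Scanning each character of 'sehi':
  Position 1: 's' -> consonant (running count: 0)
  Position 2: 'e' -> vowel (running count: 1)
  Position 3: 'h' -> consonant (running count: 1)
  Position 4: 'i' -> vowel (running count: 2)
Total vowels: 2

2


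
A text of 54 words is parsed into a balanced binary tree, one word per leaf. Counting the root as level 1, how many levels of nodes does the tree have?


In a balanced binary tree with n leaves the deepest leaf is ceil(log2(n)) edges below the root,
so counting node levels inclusive of root and leaves gives ceil(log2(n)) + 1 levels.
log2(54) = 5.7549
ceil(5.7549) = 6
levels = 6 + 1 = 7

7


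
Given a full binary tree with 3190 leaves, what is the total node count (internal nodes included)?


Leaf nodes (terminals): 3190
Internal nodes = n - 1 = 3190 - 1 = 3189
Total = leaves + internal = 3190 + 3189 = 6379

6379


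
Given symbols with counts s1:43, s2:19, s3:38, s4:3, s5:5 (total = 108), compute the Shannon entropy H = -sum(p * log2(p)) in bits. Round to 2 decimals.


Computing entropy H = -sum(p_i * log2(p_i)):
  s1: p = 43/108 = 0.3981, -p*log2(p) = 0.5290
  s2: p = 19/108 = 0.1759, -p*log2(p) = 0.4410
  s3: p = 38/108 = 0.3519, -p*log2(p) = 0.5302
  s4: p = 3/108 = 0.0278, -p*log2(p) = 0.1436
  s5: p = 5/108 = 0.0463, -p*log2(p) = 0.2052
H = sum of terms = 1.8490
Rounded to 2 decimals: 1.85

1.85


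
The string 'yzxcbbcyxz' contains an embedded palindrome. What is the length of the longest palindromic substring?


Scanning 'yzxcbbcyxz' for palindromic substrings.
Substring at positions 3-6: 'cbbc'.
Check: reverse('cbbc') = 'cbbc' -> palindrome confirmed.
Neighbouring characters ('x' / 'y') break symmetry, so it cannot extend further.
No longer palindromic substring exists; longest length = 4

4


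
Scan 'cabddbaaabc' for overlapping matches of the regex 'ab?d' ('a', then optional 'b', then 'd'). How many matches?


Pattern: ab?d means 'a', then optional 'b', then 'd'.
Scanning 'cabddbaaabc' position-by-position:
  Pos 0: window 'cab' -> no
  Pos 1: window 'abd' -> MATCH
  Pos 2: window 'bdd' -> no
  Pos 3: window 'ddb' -> no
  Pos 4: window 'dba' -> no
  Pos 5: window 'baa' -> no
  Pos 6: window 'aaa' -> no
  Pos 7: window 'aab' -> no
  Pos 8: window 'abc' -> no
  Pos 9: window 'bc' -> no
  Pos 10: window 'c' -> no
Total matches: 1

1


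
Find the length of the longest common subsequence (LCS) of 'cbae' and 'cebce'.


DP table for LCS of 'cbae' and 'cebce':
       c  e  b  c  e
    0  0  0  0  0  0
  c 0  1  1  1  1  1
  b 0  1  1  2  2  2
  a 0  1  1  2  2  2
  e 0  1  2  2  2  3
LCS: 'cbe'
LCS length = 3

3


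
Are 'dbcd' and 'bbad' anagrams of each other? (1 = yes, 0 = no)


Sort characters of 'dbcd': 'bcdd'
Sort characters of 'bbad': 'abbd'
Sorted forms differ -> they are NOT anagrams
Result: 0

0


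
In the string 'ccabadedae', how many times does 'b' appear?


Scanning 'ccabadedae' for 'b':
  Position 3: 'b' -> MATCH (count: 1)
Total occurrences of 'b': 1

1


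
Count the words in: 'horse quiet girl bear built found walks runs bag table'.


Counting words by splitting on spaces:
  Word 1: 'horse'
  Word 2: 'quiet'
  Word 3: 'girl'
  Word 4: 'bear'
  Word 5: 'built'
  Word 6: 'found'
  Word 7: 'walks'
  Word 8: 'runs'
  Word 9: 'bag'
  Word 10: 'table'
Total words: 10

10


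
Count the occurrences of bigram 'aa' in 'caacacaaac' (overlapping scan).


Scanning 'caacacaaac' for bigram 'aa':
  Position 0: 'ca' -> no
  Position 1: 'aa' -> MATCH
  Position 2: 'ac' -> no
  Position 3: 'ca' -> no
  Position 4: 'ac' -> no
  Position 5: 'ca' -> no
  Position 6: 'aa' -> MATCH
  Position 7: 'aa' -> MATCH
  Position 8: 'ac' -> no
Total matches: 3

3


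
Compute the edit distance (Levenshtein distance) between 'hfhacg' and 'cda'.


Building DP table for s1='hfhacg' (len 6) and s2='cda' (len 3):
       c  d  a
    0  1  2  3
  h 1  1  2  3
  f 2  2  2  3
  h 3  3  3  3
  a 4  4  4  3
  c 5  4  5  4
  g 6  5  5  5
Edit distance = dp[6][3] = 5

5


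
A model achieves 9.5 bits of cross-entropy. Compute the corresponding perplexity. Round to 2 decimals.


Perplexity formula: PP = 2^H
H = 9.5
PP = 2^9.5
Decompose: 2^9.5 = 2^9 * 2^0.5 = 2^9 * sqrt(2)
2^9 = 512, sqrt(2) ~ 1.4142136
PP ~ 512 * 1.4142136 = 724.0773632
Rounded to 2 decimals: 724.08

724.08


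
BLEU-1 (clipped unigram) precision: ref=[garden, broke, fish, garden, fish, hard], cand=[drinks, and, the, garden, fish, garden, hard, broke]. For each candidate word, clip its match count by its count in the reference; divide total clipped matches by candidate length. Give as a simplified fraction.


Reference word counts: {'broke': 1, 'fish': 2, 'garden': 2, 'hard': 1}
Checking each candidate word (with clipping):
  'drinks' -> not in reference -> no match (matches: 0)
  'and' -> not in reference -> no match (matches: 0)
  'the' -> not in reference -> no match (matches: 0)
  'garden' -> in reference (ref count 2, used 1/2) -> match (matches: 1)
  'fish' -> in reference (ref count 2, used 1/2) -> match (matches: 2)
  'garden' -> in reference (ref count 2, used 2/2) -> match (matches: 3)
  'hard' -> in reference (ref count 1, used 1/1) -> match (matches: 4)
  'broke' -> in reference (ref count 1, used 1/1) -> match (matches: 5)
Clipped matches: 5, Candidate length: 8
Precision = 5/8

5/8


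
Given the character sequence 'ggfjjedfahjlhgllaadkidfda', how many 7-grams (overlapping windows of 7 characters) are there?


String 'ggfjjedfahjlhgllaadkidfda' has length L = 25.
Number of overlapping n-grams = L - n + 1
Substituting: 25 - 7 + 1 = 19

19


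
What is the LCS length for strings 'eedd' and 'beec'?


DP table for LCS of 'eedd' and 'beec':
       b  e  e  c
    0  0  0  0  0
  e 0  0  1  1  1
  e 0  0  1  2  2
  d 0  0  1  2  2
  d 0  0  1  2  2
LCS: 'ee'
LCS length = 2

2


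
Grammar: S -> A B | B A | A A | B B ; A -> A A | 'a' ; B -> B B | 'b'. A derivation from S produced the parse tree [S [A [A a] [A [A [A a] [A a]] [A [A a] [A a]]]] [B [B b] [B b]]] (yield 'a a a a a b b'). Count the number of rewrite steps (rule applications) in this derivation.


Every bracketed nonterminal node [X ...] in the tree is produced by exactly one rule application.
Reading the tree off as a leftmost derivation:
  Step 1: S  =>  A B   (applied S -> A B)
  Step 2: A B  =>  A A B   (applied A -> A A)
  Step 3: A A B  =>  a A B   (applied A -> a)
  Step 4: a A B  =>  a A A B   (applied A -> A A)
  Step 5: a A A B  =>  a A A A B   (applied A -> A A)
  Step 6: a A A A B  =>  a a A A B   (applied A -> a)
  Step 7: a a A A B  =>  a a a A B   (applied A -> a)
  Step 8: a a a A B  =>  a a a A A B   (applied A -> A A)
  Step 9: a a a A A B  =>  a a a a A B   (applied A -> a)
  Step 10: a a a a A B  =>  a a a a a B   (applied A -> a)
  Step 11: a a a a a B  =>  a a a a a B B   (applied B -> B B)
  Step 12: a a a a a B B  =>  a a a a a b B   (applied B -> b)
  Step 13: a a a a a b B  =>  a a a a a b b   (applied B -> b)
Final yield: a a a a a b b
Total rewrite steps: 13

13


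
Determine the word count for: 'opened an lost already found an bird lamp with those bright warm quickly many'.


Counting words by splitting on spaces:
  Word 1: 'opened'
  Word 2: 'an'
  Word 3: 'lost'
  Word 4: 'already'
  Word 5: 'found'
  Word 6: 'an'
  Word 7: 'bird'
  Word 8: 'lamp'
  Word 9: 'with'
  Word 10: 'those'
  Word 11: 'bright'
  Word 12: 'warm'
  Word 13: 'quickly'
  Word 14: 'many'
Total words: 14

14


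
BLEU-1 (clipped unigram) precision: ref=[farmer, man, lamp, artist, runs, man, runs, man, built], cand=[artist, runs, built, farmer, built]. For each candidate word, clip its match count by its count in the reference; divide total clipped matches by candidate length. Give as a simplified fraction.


Reference word counts: {'artist': 1, 'built': 1, 'farmer': 1, 'lamp': 1, 'man': 3, 'runs': 2}
Checking each candidate word (with clipping):
  'artist' -> in reference (ref count 1, used 1/1) -> match (matches: 1)
  'runs' -> in reference (ref count 2, used 1/2) -> match (matches: 2)
  'built' -> in reference (ref count 1, used 1/1) -> match (matches: 3)
  'farmer' -> in reference (ref count 1, used 1/1) -> match (matches: 4)
  'built' -> ref count 1 already used up (1/1) -> clipped, no match (matches: 4)
Clipped matches: 4, Candidate length: 5
Precision = 4/5

4/5


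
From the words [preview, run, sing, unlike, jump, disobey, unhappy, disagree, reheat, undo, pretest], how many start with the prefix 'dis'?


Checking each word for prefix 'dis':
  'preview' -> no (count: 0)
  'run' -> no (count: 0)
  'sing' -> no (count: 0)
  'unlike' -> no (count: 0)
  'jump' -> no (count: 0)
  'disobey' -> YES, starts with 'dis' (count: 1)
  'unhappy' -> no (count: 1)
  'disagree' -> YES, starts with 'dis' (count: 2)
  'reheat' -> no (count: 2)
  'undo' -> no (count: 2)
  'pretest' -> no (count: 2)
Total with prefix 'dis': 2

2


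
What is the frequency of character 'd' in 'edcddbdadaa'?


Scanning 'edcddbdadaa' for 'd':
  Position 1: 'd' -> MATCH (count: 1)
  Position 3: 'd' -> MATCH (count: 2)
  Position 4: 'd' -> MATCH (count: 3)
  Position 6: 'd' -> MATCH (count: 4)
  Position 8: 'd' -> MATCH (count: 5)
Total occurrences of 'd': 5

5


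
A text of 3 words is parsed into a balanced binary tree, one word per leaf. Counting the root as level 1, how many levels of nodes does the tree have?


In a balanced binary tree with n leaves the deepest leaf is ceil(log2(n)) edges below the root,
so counting node levels inclusive of root and leaves gives ceil(log2(n)) + 1 levels.
log2(3) = 1.5850
ceil(1.5850) = 2
levels = 2 + 1 = 3

3


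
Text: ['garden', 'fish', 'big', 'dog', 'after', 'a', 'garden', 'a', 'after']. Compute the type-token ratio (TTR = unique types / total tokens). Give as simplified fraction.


Tokens: 9
Unique types: ('a', 'after', 'big', 'dog', 'fish', 'garden') = 6
TTR = 6/9
Simplify: divide both by 3 -> 2/3
TTR = 2/3

2/3


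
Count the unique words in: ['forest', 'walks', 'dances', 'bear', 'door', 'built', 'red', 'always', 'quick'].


Listing all tokens and tracking unique types:
  Token 1: 'forest' -> NEW (unique so far: 1)
  Token 2: 'walks' -> NEW (unique so far: 2)
  Token 3: 'dances' -> NEW (unique so far: 3)
  Token 4: 'bear' -> NEW (unique so far: 4)
  Token 5: 'door' -> NEW (unique so far: 5)
  Token 6: 'built' -> NEW (unique so far: 6)
  Token 7: 'red' -> NEW (unique so far: 7)
  Token 8: 'always' -> NEW (unique so far: 8)
  Token 9: 'quick' -> NEW (unique so far: 9)
Unique types: ('always', 'bear', 'built', 'dances', 'door', 'forest', 'quick', 'red', 'walks')
Vocabulary size: 9

9


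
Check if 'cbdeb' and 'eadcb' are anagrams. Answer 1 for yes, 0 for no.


Sort characters of 'cbdeb': 'bbcde'
Sort characters of 'eadcb': 'abcde'
Sorted forms differ -> they are NOT anagrams
Result: 0

0


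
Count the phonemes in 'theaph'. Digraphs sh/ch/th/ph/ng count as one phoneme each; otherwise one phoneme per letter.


Parsing 'theaph' greedily, digraphs first:
  'th' -> digraph (1 consonant phoneme) (phonemes so far: 1)
  'e' -> vowel phoneme (phonemes so far: 2)
  'a' -> vowel phoneme (phonemes so far: 3)
  'ph' -> digraph (1 consonant phoneme) (phonemes so far: 4)
Total phonemes: 4

4


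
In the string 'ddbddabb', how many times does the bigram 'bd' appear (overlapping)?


Scanning 'ddbddabb' for bigram 'bd':
  Position 0: 'dd' -> no
  Position 1: 'db' -> no
  Position 2: 'bd' -> MATCH
  Position 3: 'dd' -> no
  Position 4: 'da' -> no
  Position 5: 'ab' -> no
  Position 6: 'bb' -> no
Total matches: 1

1


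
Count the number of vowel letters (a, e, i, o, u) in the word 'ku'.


Scanning each character of 'ku':
  Position 1: 'k' -> consonant (running count: 0)
  Position 2: 'u' -> vowel (running count: 1)
Total vowels: 1

1


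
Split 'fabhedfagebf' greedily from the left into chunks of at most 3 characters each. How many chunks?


'fabhedfagebf' has 12 characters.
Chunking with max size 3:
  Chunk 1: 'fab' (positions 0-2)
  Chunk 2: 'hed' (positions 3-5)
  Chunk 3: 'fag' (positions 6-8)
  Chunk 4: 'ebf' (positions 9-11)
Total chunks: ceil(12 / 3) = 4

4


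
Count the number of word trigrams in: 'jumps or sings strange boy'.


Word trigrams from [5] words:
  Trigram 1: (jumps or sings)
  Trigram 2: (or sings strange)
  Trigram 3: (sings strange boy)
Total word trigrams: 5 - 2 = 3

3


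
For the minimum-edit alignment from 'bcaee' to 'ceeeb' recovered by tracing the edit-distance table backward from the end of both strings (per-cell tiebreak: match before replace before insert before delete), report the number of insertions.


Edit distance = 3. Backtracking from cell (5, 5) with preference match > replace > insert > delete,
then listing the resulting alignment 'bcaee' -> 'ceeeb' left to right:
  Step 1: delete 'b'
  Step 2: keep 'c'
  Step 3: replace a->e
  Step 4: keep 'e'
  Step 5: keep 'e'
  Step 6: insert 'b' [insertion #1]
Total insertions: 1

1


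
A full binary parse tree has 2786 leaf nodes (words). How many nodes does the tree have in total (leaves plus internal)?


Leaf nodes (terminals): 2786
Internal nodes = n - 1 = 2786 - 1 = 2785
Total = leaves + internal = 2786 + 2785 = 5571

5571


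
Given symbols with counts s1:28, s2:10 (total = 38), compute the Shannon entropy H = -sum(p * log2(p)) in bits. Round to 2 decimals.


Computing entropy H = -sum(p_i * log2(p_i)):
  s1: p = 28/38 = 0.7368, -p*log2(p) = 0.3246
  s2: p = 10/38 = 0.2632, -p*log2(p) = 0.5068
H = sum of terms = 0.8314
Rounded to 2 decimals: 0.83

0.83


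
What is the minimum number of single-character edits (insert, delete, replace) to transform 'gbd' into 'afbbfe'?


Building DP table for s1='gbd' (len 3) and s2='afbbfe' (len 6):
       a  f  b  b  f  e
    0  1  2  3  4  5  6
  g 1  1  2  3  4  5  6
  b 2  2  2  2  3  4  5
  d 3  3  3  3  3  4  5
Edit distance = dp[3][6] = 5

5


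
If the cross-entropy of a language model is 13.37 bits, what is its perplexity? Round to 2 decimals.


Perplexity formula: PP = 2^H
H = 13.37
PP = 2^13.37
Decompose: 2^13.37 = 2^13 * 2^0.37
2^13 = 8192, 2^0.37 ~ 1.2923528
PP ~ 8192 * 1.2923528 = 10586.9541376
Rounded to 2 decimals: 10586.95

10586.95


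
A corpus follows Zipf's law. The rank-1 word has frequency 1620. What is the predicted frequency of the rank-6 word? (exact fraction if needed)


Zipf's law: freq(rank) = f1 / rank
f1 = 1620, rank = 6
freq = 1620 / 6
= 270

270


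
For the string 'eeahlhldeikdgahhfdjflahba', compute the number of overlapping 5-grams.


String 'eeahlhldeikdgahhfdjflahba' has length L = 25.
Number of overlapping n-grams = L - n + 1
Substituting: 25 - 5 + 1 = 21

21


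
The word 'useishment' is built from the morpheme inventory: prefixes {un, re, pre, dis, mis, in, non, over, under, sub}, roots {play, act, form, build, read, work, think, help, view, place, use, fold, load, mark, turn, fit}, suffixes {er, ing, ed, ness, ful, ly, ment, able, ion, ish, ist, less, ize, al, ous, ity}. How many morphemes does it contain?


Segmenting 'useishment' against the inventory:
  'use' -> root (morpheme 1)
  'ish' -> suffix (morpheme 2)
  'ment' -> suffix (morpheme 3)
Total morphemes: 3

3


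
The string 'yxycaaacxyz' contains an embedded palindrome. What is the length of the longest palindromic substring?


Scanning 'yxycaaacxyz' for palindromic substrings.
Substring at positions 3-7: 'caaac'.
Check: reverse('caaac') = 'caaac' -> palindrome confirmed.
Neighbouring characters ('y' / 'x') break symmetry, so it cannot extend further.
No longer palindromic substring exists; longest length = 5

5


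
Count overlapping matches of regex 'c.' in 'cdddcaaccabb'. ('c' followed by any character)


Pattern: c. means 'c' followed by any character.
Scanning 'cdddcaaccabb' position-by-position:
  Pos 0: window 'cd' -> MATCH
  Pos 1: window 'dd' -> no
  Pos 2: window 'dd' -> no
  Pos 3: window 'dc' -> no
  Pos 4: window 'ca' -> MATCH
  Pos 5: window 'aa' -> no
  Pos 6: window 'ac' -> no
  Pos 7: window 'cc' -> MATCH
  Pos 8: window 'ca' -> MATCH
  Pos 9: window 'ab' -> no
  Pos 10: window 'bb' -> no
  Pos 11: window 'b' -> no
Total matches: 4

4


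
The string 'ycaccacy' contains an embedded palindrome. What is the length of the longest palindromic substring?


Scanning 'ycaccacy' for palindromic substrings.
Substring at positions 0-7: 'ycaccacy'.
Check: reverse('ycaccacy') = 'ycaccacy' -> palindrome confirmed.
No longer palindromic substring exists; longest length = 8

8


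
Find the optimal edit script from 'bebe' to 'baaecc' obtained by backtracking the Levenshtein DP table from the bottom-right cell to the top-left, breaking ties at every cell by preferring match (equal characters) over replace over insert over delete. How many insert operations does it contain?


Edit distance = 4. Backtracking from cell (4, 6) with preference match > replace > insert > delete,
then listing the resulting alignment 'bebe' -> 'baaecc' left to right:
  Step 1: keep 'b'
  Step 2: insert 'a' [insertion #1]
  Step 3: insert 'a' [insertion #2]
  Step 4: keep 'e'
  Step 5: replace b->c
  Step 6: replace e->c
Total insertions: 2

2
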